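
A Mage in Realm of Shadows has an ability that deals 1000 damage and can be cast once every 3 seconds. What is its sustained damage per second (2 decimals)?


DPS = damage / cooldown
= 1000 / 3
= 333.33

333.33 DPS


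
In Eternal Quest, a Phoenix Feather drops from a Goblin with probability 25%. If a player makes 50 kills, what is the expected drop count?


Expected drops = kills * (drop_rate / 100)
= 50 * (25 / 100)
= 50 * 0.25
= 12.5

12.5 drops


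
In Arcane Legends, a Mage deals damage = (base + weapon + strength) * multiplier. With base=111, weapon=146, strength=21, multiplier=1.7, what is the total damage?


Sum base + weapon + str = 111 + 146 + 21 = 278
Multiply by 1.7:
278 * 1.7 = 472.6

472.6 damage


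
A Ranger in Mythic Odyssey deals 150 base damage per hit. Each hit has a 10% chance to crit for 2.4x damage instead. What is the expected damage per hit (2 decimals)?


E[dmg] = base * (1 + crit_chance * (crit_mult - 1))
cc as decimal = 10/100 = 0.1
cm - 1 = 2.4 - 1 = 1.4
Bonus factor = 0.1 * 1.4 = 0.14
Total multiplier = 1 + 0.14 = 1.14
Expected damage = 150 * 1.14 = 171.00

171.00 damage


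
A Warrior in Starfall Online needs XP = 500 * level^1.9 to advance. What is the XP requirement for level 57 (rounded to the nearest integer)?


XP = 500 * level^1.9
Substitute level = 57:
XP = 500 * 57^1.9
= 500 * 2168.514
= 1084257

1084257 XP


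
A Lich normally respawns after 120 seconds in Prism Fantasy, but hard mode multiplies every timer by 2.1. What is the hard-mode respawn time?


Respawn time = base * multiplier
= 120 * 2.1
= 252.0 seconds

252.0 seconds


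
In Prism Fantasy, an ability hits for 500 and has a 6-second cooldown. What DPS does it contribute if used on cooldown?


DPS = damage / cooldown
= 500 / 6
= 83.33

83.33 DPS


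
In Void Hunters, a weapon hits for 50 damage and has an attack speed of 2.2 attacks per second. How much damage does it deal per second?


DPS = damage * attack_speed
= 50 * 2.2
= 110.0

110.0 DPS


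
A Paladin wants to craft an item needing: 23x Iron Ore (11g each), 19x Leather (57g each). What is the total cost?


Cost breakdown:
  Iron Ore: 23 * 11 = 253
  Leather: 19 * 57 = 1083
Total = 253 + 1083 = 1336

1336 gold


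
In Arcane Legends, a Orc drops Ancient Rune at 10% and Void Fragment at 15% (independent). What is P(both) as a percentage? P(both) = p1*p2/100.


For independent events, P(both) = P(A) * P(B)
= 10% * 15%
= 150 / 100 %
= 1.5%

1.5%


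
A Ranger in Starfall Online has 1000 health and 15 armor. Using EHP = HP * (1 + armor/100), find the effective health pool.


EHP = 1000 * (1 + 15/100)
= 1000 * (1 + 0.15)
= 1000 * 1.15
= 1150.0

1150.0 EHP


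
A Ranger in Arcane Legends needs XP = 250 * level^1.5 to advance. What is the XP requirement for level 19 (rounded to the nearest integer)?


XP = 250 * level^1.5
Substitute level = 19:
XP = 250 * 19^1.5
= 250 * 82.8191
= 20705

20705 XP


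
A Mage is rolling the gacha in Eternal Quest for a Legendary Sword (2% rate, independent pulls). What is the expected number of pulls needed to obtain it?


Expected pulls for a geometric distribution = 1/p = 100 / rate%
= 100 / 2
= 50.0

50.0 pulls


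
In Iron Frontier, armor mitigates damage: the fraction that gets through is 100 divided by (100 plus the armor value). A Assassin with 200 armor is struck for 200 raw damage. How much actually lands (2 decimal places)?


actual = 200 * 100 / (100 + 200)
= 200 * 100 / 300
= 20000 / 300
= 66.67

66.67 damage


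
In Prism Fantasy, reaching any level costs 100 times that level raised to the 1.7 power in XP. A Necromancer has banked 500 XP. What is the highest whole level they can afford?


XP = 100 * level^1.7, so level = (XP / 100)^(1/1.7)
= (500 / 100)^(1/1.7)
= 5.0^0.5882
= 2.5773
Floor: level = 2

level 2


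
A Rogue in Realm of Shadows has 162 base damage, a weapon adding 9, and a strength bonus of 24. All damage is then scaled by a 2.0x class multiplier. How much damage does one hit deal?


Sum base + weapon + str = 162 + 9 + 24 = 195
Multiply by 2.0:
195 * 2.0 = 390.0

390.0 damage


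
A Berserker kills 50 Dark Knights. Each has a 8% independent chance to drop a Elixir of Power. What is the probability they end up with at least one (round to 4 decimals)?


P(at least one) = 1 - P(none) = 1 - (1-p)^n
p = 8/100 = 0.08
1 - p = 0.92
(1 - p)^50 = 0.92^50 = 0.015466
P(at least one) = 1 - 0.015466 = 0.9845

0.9845


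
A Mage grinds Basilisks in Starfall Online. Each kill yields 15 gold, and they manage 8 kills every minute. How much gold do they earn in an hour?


Gold per minute = 15 * 8 = 120
Gold per hour = 120 * 60 = 7200

7200 gold/hour


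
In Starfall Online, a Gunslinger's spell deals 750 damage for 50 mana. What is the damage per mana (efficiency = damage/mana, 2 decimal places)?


Efficiency = damage / mana
= 750 / 50
= 15.00

15.00 dmg/mana


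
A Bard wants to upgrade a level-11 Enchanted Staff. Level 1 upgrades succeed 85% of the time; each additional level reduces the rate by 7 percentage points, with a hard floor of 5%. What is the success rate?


raw_rate = 85 - 7 * (11 - 1)
= 85 - 7 * 10
= 85 - 70
= 15
Apply floor: max(15, 5) = 15%

15%


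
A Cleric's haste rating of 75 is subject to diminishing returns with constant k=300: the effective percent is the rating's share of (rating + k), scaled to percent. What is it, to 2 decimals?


effective% = rating / (rating + k) * 100
= 75 / (75 + 300) * 100
= 75 / 375 * 100
= 0.2 * 100
= 20.00%

20.00%


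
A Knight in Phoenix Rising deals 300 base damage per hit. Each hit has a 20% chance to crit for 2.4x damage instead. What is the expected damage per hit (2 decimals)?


E[dmg] = base * (1 + crit_chance * (crit_mult - 1))
cc as decimal = 20/100 = 0.2
cm - 1 = 2.4 - 1 = 1.4
Bonus factor = 0.2 * 1.4 = 0.28
Total multiplier = 1 + 0.28 = 1.28
Expected damage = 300 * 1.28 = 384.00

384.00 damage


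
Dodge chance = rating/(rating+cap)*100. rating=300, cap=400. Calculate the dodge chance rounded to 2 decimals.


dodge% = 300 / (300 + 400) * 100
= 300 / 700 * 100
= 0.428571 * 100
= 42.86%

42.86%


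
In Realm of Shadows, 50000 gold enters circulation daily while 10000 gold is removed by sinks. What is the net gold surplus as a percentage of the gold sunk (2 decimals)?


Net gold = 50000 - 10000 = 40000
Inflation rate = net / sunk * 100 = 40000 / 10000 * 100
= 4.0 * 100
= 400.00%

400.00%


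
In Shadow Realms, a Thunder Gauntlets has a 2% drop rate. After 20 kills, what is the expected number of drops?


Expected drops = kills * (drop_rate / 100)
= 20 * (2 / 100)
= 20 * 0.02
= 0.4

0.4 drops


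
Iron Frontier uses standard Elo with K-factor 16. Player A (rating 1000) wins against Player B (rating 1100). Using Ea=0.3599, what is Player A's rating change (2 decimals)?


Elo update: delta = K * (S - Ea), where S = 1 (wins)
S - Ea = 1 - 0.3599 = 0.6401
Rating change = 16 * 0.6401
= 10.24

10.24 rating points


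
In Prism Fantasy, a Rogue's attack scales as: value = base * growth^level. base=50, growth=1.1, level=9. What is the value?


value = base * growth^level
= 50 * 1.1^9
= 50 * 2.357948
= 117.90

117.90 attack


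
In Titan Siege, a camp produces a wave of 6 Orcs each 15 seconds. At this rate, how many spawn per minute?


Spawns per minute = count * (60 / interval)
= 6 * (60 / 15)
= 6 * 4.0
= 24.0

24.0 per minute


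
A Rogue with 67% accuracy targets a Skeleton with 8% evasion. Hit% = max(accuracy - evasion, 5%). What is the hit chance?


accuracy - evasion = 67 - 8 = 59
Apply floor: max(59, 5) = 59
Hit chance = 59%

59%


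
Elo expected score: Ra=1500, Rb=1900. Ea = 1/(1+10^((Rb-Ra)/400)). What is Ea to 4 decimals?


Elo expected score: Ea = 1/(1 + 10^((Rb-Ra)/400))
Rb - Ra = 1900 - 1500 = 400
(Rb-Ra)/400 = 400/400 = 1.0
10^1.0 = 10.0
Ea = 1/(1 + 10.0) = 1/11.0 = 0.0909

0.0909


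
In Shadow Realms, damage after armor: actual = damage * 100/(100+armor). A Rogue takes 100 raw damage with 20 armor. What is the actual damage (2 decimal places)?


actual = 100 * 100 / (100 + 20)
= 100 * 100 / 120
= 10000 / 120
= 83.33

83.33 damage


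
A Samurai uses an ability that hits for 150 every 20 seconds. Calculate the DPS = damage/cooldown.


DPS = damage / cooldown
= 150 / 20
= 7.50

7.50 DPS


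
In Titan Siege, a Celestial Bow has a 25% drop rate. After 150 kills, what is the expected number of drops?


Expected drops = kills * (drop_rate / 100)
= 150 * (25 / 100)
= 150 * 0.25
= 37.5

37.5 drops


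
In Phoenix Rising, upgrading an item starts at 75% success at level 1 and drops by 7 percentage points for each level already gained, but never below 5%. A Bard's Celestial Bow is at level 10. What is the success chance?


raw_rate = 75 - 7 * (10 - 1)
= 75 - 7 * 9
= 75 - 63
= 12
Apply floor: max(12, 5) = 12%

12%


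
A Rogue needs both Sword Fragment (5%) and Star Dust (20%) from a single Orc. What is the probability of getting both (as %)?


For independent events, P(both) = P(A) * P(B)
= 5% * 20%
= 100 / 100 %
= 1.0%

1.0%


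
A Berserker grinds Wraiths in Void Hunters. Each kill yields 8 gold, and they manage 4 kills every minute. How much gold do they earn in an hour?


Gold per minute = 8 * 4 = 32
Gold per hour = 32 * 60 = 1920

1920 gold/hour


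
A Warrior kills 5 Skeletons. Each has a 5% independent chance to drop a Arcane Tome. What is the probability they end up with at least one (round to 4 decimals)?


P(at least one) = 1 - P(none) = 1 - (1-p)^n
p = 5/100 = 0.05
1 - p = 0.95
(1 - p)^5 = 0.95^5 = 0.773781
P(at least one) = 1 - 0.773781 = 0.2262

0.2262


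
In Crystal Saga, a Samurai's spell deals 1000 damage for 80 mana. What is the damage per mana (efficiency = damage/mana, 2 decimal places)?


Efficiency = damage / mana
= 1000 / 80
= 12.50

12.50 dmg/mana


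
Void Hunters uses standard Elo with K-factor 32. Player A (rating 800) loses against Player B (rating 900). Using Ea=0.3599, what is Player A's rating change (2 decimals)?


Elo update: delta = K * (S - Ea), where S = 0 (loses)
S - Ea = 0 - 0.3599 = -0.3599
Rating change = 32 * -0.3599
= -11.52

-11.52 rating points


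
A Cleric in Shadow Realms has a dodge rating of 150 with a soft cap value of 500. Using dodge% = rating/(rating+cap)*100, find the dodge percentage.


dodge% = 150 / (150 + 500) * 100
= 150 / 650 * 100
= 0.230769 * 100
= 23.08%

23.08%


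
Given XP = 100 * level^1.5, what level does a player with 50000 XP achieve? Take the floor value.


XP = 100 * level^1.5, so level = (XP / 100)^(1/1.5)
= (50000 / 100)^(1/1.5)
= 500.0^0.6667
= 62.9961
Floor: level = 62

level 62


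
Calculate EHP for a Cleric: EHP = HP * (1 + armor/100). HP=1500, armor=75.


EHP = 1500 * (1 + 75/100)
= 1500 * (1 + 0.75)
= 1500 * 1.75
= 2625.0

2625.0 EHP


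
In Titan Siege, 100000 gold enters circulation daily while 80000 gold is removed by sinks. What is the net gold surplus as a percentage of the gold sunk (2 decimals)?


Net gold = 100000 - 80000 = 20000
Inflation rate = net / sunk * 100 = 20000 / 80000 * 100
= 0.25 * 100
= 25.00%

25.00%


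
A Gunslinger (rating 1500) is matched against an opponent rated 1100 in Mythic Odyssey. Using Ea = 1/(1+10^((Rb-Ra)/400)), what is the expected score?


Elo expected score: Ea = 1/(1 + 10^((Rb-Ra)/400))
Rb - Ra = 1100 - 1500 = -400
(Rb-Ra)/400 = -400/400 = -1.0
10^-1.0 = 0.1
Ea = 1/(1 + 0.1) = 1/1.1 = 0.9091

0.9091


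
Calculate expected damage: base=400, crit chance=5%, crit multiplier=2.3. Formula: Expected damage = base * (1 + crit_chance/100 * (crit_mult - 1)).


E[dmg] = base * (1 + crit_chance * (crit_mult - 1))
cc as decimal = 5/100 = 0.05
cm - 1 = 2.3 - 1 = 1.3
Bonus factor = 0.05 * 1.3 = 0.065
Total multiplier = 1 + 0.065 = 1.065
Expected damage = 400 * 1.065 = 426.00

426.00 damage


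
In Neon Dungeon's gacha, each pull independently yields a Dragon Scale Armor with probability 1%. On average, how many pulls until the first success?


Expected pulls for a geometric distribution = 1/p = 100 / rate%
= 100 / 1
= 100.0

100.0 pulls


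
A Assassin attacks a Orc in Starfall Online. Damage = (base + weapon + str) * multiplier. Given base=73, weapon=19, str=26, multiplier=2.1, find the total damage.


Sum base + weapon + str = 73 + 19 + 26 = 118
Multiply by 2.1:
118 * 2.1 = 247.8

247.8 damage


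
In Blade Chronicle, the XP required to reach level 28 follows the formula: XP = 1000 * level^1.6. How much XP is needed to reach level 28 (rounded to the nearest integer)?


XP = 1000 * level^1.6
Substitute level = 28:
XP = 1000 * 28^1.6
= 1000 * 206.75349
= 206753

206753 XP


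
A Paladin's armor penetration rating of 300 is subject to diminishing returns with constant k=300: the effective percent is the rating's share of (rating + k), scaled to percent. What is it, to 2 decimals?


effective% = rating / (rating + k) * 100
= 300 / (300 + 300) * 100
= 300 / 600 * 100
= 0.5 * 100
= 50.00%

50.00%


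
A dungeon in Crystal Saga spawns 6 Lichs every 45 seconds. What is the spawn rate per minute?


Spawns per minute = count * (60 / interval)
= 6 * (60 / 45)
= 6 * 1.3333
= 8.0

8.0 per minute


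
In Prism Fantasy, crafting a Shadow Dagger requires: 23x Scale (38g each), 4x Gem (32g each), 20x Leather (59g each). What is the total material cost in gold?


Cost breakdown:
  Scale: 23 * 38 = 874
  Gem: 4 * 32 = 128
  Leather: 20 * 59 = 1180
Total = 874 + 128 + 1180 = 2182

2182 gold


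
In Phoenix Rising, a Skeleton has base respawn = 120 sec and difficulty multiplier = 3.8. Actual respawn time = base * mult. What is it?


Respawn time = base * multiplier
= 120 * 3.8
= 456.0 seconds

456.0 seconds


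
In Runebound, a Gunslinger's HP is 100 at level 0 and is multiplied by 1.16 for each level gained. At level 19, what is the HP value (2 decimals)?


value = base * growth^level
= 100 * 1.16^19
= 100 * 16.776517
= 1677.65

1677.65 HP


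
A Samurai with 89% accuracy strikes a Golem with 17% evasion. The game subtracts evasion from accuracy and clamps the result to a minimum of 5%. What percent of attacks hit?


accuracy - evasion = 89 - 17 = 72
Apply floor: max(72, 5) = 72
Hit chance = 72%

72%


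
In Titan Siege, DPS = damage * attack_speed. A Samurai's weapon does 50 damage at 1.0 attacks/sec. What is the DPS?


DPS = damage * attack_speed
= 50 * 1.0
= 50.0

50.0 DPS


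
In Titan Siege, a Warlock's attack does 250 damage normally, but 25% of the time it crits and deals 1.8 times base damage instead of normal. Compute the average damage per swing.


E[dmg] = base * (1 + crit_chance * (crit_mult - 1))
cc as decimal = 25/100 = 0.25
cm - 1 = 1.8 - 1 = 0.8
Bonus factor = 0.25 * 0.8 = 0.2
Total multiplier = 1 + 0.2 = 1.2
Expected damage = 250 * 1.2 = 300.00

300.00 damage


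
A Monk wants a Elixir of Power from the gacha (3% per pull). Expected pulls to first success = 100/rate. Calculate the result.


Expected pulls for a geometric distribution = 1/p = 100 / rate%
= 100 / 3
= 33.33

33.33 pulls


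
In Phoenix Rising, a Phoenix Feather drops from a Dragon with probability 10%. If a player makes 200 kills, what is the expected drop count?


Expected drops = kills * (drop_rate / 100)
= 200 * (10 / 100)
= 200 * 0.1
= 20.0

20.0 drops


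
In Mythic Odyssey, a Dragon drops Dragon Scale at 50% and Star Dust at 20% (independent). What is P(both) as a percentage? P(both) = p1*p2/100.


For independent events, P(both) = P(A) * P(B)
= 50% * 20%
= 1000 / 100 %
= 10.0%

10.0%


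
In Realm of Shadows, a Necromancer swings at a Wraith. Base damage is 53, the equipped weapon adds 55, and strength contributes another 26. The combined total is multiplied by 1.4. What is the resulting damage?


Sum base + weapon + str = 53 + 55 + 26 = 134
Multiply by 1.4:
134 * 1.4 = 187.6

187.6 damage


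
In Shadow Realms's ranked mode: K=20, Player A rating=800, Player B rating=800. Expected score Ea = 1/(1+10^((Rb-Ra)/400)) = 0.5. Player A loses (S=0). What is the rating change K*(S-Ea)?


Elo update: delta = K * (S - Ea), where S = 0 (loses)
S - Ea = 0 - 0.5 = -0.5
Rating change = 20 * -0.5
= -10.00

-10.00 rating points


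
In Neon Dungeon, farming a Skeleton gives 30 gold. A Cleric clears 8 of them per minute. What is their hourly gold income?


Gold per minute = 30 * 8 = 240
Gold per hour = 240 * 60 = 14400

14400 gold/hour


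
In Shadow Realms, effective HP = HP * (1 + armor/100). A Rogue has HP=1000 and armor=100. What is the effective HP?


EHP = 1000 * (1 + 100/100)
= 1000 * (1 + 1.0)
= 1000 * 2.0
= 2000.0

2000.0 EHP


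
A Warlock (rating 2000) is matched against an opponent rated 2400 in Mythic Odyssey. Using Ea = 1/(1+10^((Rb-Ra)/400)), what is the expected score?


Elo expected score: Ea = 1/(1 + 10^((Rb-Ra)/400))
Rb - Ra = 2400 - 2000 = 400
(Rb-Ra)/400 = 400/400 = 1.0
10^1.0 = 10.0
Ea = 1/(1 + 10.0) = 1/11.0 = 0.0909

0.0909


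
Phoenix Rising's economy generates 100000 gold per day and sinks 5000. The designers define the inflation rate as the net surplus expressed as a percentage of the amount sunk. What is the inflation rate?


Net gold = 100000 - 5000 = 95000
Inflation rate = net / sunk * 100 = 95000 / 5000 * 100
= 19.0 * 100
= 1900.00%

1900.00%


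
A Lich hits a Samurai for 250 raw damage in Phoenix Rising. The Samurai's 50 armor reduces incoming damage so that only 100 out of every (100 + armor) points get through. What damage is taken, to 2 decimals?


actual = 250 * 100 / (100 + 50)
= 250 * 100 / 150
= 25000 / 150
= 166.67

166.67 damage


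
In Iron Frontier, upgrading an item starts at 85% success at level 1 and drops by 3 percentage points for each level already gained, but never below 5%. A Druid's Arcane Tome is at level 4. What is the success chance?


raw_rate = 85 - 3 * (4 - 1)
= 85 - 3 * 3
= 85 - 9
= 76
Apply floor: max(76, 5) = 76%

76%


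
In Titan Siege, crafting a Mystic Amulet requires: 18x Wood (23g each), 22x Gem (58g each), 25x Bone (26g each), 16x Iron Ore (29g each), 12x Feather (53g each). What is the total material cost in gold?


Cost breakdown:
  Wood: 18 * 23 = 414
  Gem: 22 * 58 = 1276
  Bone: 25 * 26 = 650
  Iron Ore: 16 * 29 = 464
  Feather: 12 * 53 = 636
Total = 414 + 1276 + 650 + 464 + 636 = 3440

3440 gold


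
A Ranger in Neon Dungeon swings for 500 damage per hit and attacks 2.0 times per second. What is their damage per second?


DPS = damage * attack_speed
= 500 * 2.0
= 1000.0

1000.0 DPS


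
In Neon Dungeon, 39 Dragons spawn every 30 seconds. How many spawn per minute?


Spawns per minute = count * (60 / interval)
= 39 * (60 / 30)
= 39 * 2.0
= 78.0

78.0 per minute


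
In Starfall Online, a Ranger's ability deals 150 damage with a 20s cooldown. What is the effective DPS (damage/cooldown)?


DPS = damage / cooldown
= 150 / 20
= 7.50

7.50 DPS


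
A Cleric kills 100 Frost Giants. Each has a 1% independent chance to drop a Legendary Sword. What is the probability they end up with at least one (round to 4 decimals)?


P(at least one) = 1 - P(none) = 1 - (1-p)^n
p = 1/100 = 0.01
1 - p = 0.99
(1 - p)^100 = 0.99^100 = 0.366032
P(at least one) = 1 - 0.366032 = 0.6340

0.6340


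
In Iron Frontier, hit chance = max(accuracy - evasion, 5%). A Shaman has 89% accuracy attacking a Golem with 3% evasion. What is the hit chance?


accuracy - evasion = 89 - 3 = 86
Apply floor: max(86, 5) = 86
Hit chance = 86%

86%


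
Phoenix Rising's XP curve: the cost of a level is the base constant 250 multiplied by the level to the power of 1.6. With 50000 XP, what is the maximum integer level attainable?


XP = 250 * level^1.6, so level = (XP / 250)^(1/1.6)
= (50000 / 250)^(1/1.6)
= 200.0^0.625
= 27.4248
Floor: level = 27

level 27


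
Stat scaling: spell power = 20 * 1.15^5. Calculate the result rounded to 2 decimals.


value = base * growth^level
= 20 * 1.15^5
= 20 * 2.011357
= 40.23

40.23 spell power


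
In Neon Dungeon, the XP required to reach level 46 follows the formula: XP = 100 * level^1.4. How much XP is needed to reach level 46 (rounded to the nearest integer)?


XP = 100 * level^1.4
Substitute level = 46:
XP = 100 * 46^1.4
= 100 * 212.7458
= 21275

21275 XP


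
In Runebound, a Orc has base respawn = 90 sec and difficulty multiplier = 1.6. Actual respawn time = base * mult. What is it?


Respawn time = base * multiplier
= 90 * 1.6
= 144.0 seconds

144.0 seconds


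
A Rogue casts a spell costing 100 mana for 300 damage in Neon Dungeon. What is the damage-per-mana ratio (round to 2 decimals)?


Efficiency = damage / mana
= 300 / 100
= 3.00

3.00 dmg/mana


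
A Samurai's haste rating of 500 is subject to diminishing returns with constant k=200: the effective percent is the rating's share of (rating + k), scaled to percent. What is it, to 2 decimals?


effective% = rating / (rating + k) * 100
= 500 / (500 + 200) * 100
= 500 / 700 * 100
= 0.714286 * 100
= 71.43%

71.43%


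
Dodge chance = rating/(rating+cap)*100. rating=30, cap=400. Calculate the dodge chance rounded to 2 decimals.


dodge% = 30 / (30 + 400) * 100
= 30 / 430 * 100
= 0.069767 * 100
= 6.98%

6.98%


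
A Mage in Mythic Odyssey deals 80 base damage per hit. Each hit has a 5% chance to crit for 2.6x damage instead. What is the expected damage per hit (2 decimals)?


E[dmg] = base * (1 + crit_chance * (crit_mult - 1))
cc as decimal = 5/100 = 0.05
cm - 1 = 2.6 - 1 = 1.6
Bonus factor = 0.05 * 1.6 = 0.08
Total multiplier = 1 + 0.08 = 1.08
Expected damage = 80 * 1.08 = 86.40

86.40 damage


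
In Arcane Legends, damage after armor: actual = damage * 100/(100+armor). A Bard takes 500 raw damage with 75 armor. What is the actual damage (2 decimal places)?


actual = 500 * 100 / (100 + 75)
= 500 * 100 / 175
= 50000 / 175
= 285.71

285.71 damage


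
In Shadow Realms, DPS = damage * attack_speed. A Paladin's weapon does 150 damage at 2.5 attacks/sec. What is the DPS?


DPS = damage * attack_speed
= 150 * 2.5
= 375.0

375.0 DPS


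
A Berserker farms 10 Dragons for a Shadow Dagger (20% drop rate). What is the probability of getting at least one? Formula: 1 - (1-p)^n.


P(at least one) = 1 - P(none) = 1 - (1-p)^n
p = 20/100 = 0.2
1 - p = 0.8
(1 - p)^10 = 0.8^10 = 0.107374
P(at least one) = 1 - 0.107374 = 0.8926

0.8926


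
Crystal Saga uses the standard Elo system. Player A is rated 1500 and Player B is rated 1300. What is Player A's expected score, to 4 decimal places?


Elo expected score: Ea = 1/(1 + 10^((Rb-Ra)/400))
Rb - Ra = 1300 - 1500 = -200
(Rb-Ra)/400 = -200/400 = -0.5
10^-0.5 = 0.316228
Ea = 1/(1 + 0.316228) = 1/1.316228 = 0.7597

0.7597


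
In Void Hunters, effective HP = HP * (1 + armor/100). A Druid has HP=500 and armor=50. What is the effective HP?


EHP = 500 * (1 + 50/100)
= 500 * (1 + 0.5)
= 500 * 1.5
= 750.0

750.0 EHP


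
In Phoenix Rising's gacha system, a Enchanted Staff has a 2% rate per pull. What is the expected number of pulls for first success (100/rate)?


Expected pulls for a geometric distribution = 1/p = 100 / rate%
= 100 / 2
= 50.0

50.0 pulls


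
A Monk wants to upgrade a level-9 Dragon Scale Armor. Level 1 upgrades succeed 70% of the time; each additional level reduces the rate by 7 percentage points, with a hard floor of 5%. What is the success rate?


raw_rate = 70 - 7 * (9 - 1)
= 70 - 7 * 8
= 70 - 56
= 14
Apply floor: max(14, 5) = 14%

14%


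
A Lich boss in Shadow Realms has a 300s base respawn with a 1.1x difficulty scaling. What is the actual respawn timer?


Respawn time = base * multiplier
= 300 * 1.1
= 330.0 seconds

330.0 seconds


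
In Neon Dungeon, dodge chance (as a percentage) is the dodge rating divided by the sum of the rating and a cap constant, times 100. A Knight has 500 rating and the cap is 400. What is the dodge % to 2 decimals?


dodge% = 500 / (500 + 400) * 100
= 500 / 900 * 100
= 0.555556 * 100
= 55.56%

55.56%


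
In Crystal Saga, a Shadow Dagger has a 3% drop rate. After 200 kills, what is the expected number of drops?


Expected drops = kills * (drop_rate / 100)
= 200 * (3 / 100)
= 200 * 0.03
= 6.0

6.0 drops


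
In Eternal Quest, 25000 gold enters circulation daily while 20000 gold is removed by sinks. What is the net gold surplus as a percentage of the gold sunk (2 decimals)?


Net gold = 25000 - 20000 = 5000
Inflation rate = net / sunk * 100 = 5000 / 20000 * 100
= 0.25 * 100
= 25.00%

25.00%


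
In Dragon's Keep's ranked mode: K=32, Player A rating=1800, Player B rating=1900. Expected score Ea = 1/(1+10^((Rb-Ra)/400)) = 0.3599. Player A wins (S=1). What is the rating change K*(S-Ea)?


Elo update: delta = K * (S - Ea), where S = 1 (wins)
S - Ea = 1 - 0.3599 = 0.6401
Rating change = 32 * 0.6401
= 20.48

20.48 rating points


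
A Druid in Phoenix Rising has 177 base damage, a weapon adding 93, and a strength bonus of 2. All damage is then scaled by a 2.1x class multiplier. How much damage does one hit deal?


Sum base + weapon + str = 177 + 93 + 2 = 272
Multiply by 2.1:
272 * 2.1 = 571.2

571.2 damage


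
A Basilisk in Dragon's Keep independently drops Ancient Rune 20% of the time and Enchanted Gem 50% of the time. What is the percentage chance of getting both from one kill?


For independent events, P(both) = P(A) * P(B)
= 20% * 50%
= 1000 / 100 %
= 10.0%

10.0%


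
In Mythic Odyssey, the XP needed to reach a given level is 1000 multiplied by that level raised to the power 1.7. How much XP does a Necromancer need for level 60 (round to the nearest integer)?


XP = 1000 * level^1.7
Substitute level = 60:
XP = 1000 * 60^1.7
= 1000 * 1054.0401
= 1054040

1054040 XP


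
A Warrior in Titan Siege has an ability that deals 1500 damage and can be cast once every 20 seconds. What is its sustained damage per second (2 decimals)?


DPS = damage / cooldown
= 1500 / 20
= 75.00

75.00 DPS


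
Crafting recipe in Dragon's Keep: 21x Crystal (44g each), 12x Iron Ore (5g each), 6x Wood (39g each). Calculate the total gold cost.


Cost breakdown:
  Crystal: 21 * 44 = 924
  Iron Ore: 12 * 5 = 60
  Wood: 6 * 39 = 234
Total = 924 + 60 + 234 = 1218

1218 gold


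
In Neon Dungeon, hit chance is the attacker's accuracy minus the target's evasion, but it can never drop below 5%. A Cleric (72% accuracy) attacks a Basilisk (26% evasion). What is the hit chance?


accuracy - evasion = 72 - 26 = 46
Apply floor: max(46, 5) = 46
Hit chance = 46%

46%


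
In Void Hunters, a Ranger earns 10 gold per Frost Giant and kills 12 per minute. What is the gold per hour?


Gold per minute = 10 * 12 = 120
Gold per hour = 120 * 60 = 7200

7200 gold/hour


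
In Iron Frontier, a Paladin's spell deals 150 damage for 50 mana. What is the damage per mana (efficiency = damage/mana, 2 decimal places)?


Efficiency = damage / mana
= 150 / 50
= 3.00

3.00 dmg/mana


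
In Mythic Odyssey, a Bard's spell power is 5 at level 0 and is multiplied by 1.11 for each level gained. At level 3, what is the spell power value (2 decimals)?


value = base * growth^level
= 5 * 1.11^3
= 5 * 1.367631
= 6.84

6.84 spell power


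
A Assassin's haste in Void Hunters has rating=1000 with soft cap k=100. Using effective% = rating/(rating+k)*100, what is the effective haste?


effective% = rating / (rating + k) * 100
= 1000 / (1000 + 100) * 100
= 1000 / 1100 * 100
= 0.909091 * 100
= 90.91%

90.91%


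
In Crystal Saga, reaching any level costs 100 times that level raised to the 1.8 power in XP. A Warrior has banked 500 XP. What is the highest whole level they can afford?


XP = 100 * level^1.8, so level = (XP / 100)^(1/1.8)
= (500 / 100)^(1/1.8)
= 5.0^0.5556
= 2.4452
Floor: level = 2

level 2


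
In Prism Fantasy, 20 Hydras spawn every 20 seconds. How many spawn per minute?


Spawns per minute = count * (60 / interval)
= 20 * (60 / 20)
= 20 * 3.0
= 60.0

60.0 per minute


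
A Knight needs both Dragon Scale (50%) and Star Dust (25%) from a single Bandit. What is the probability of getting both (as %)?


For independent events, P(both) = P(A) * P(B)
= 50% * 25%
= 1250 / 100 %
= 12.5%

12.5%


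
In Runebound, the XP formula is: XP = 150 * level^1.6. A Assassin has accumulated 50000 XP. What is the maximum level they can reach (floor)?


XP = 150 * level^1.6, so level = (XP / 150)^(1/1.6)
= (50000 / 150)^(1/1.6)
= 333.3333^0.625
= 37.7398
Floor: level = 37

level 37


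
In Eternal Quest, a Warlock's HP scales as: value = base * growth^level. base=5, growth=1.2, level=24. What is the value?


value = base * growth^level
= 5 * 1.2^24
= 5 * 79.496847
= 397.48

397.48 HP


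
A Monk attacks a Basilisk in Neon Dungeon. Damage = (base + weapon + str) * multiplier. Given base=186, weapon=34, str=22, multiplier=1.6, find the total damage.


Sum base + weapon + str = 186 + 34 + 22 = 242
Multiply by 1.6:
242 * 1.6 = 387.2

387.2 damage


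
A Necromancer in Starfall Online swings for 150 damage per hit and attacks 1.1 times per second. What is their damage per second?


DPS = damage * attack_speed
= 150 * 1.1
= 165.0

165.0 DPS


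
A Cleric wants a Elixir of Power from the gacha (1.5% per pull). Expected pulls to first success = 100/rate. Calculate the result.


Expected pulls for a geometric distribution = 1/p = 100 / rate%
= 100 / 1.5
= 66.67

66.67 pulls


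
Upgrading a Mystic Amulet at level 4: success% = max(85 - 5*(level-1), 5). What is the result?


raw_rate = 85 - 5 * (4 - 1)
= 85 - 5 * 3
= 85 - 15
= 70
Apply floor: max(70, 5) = 70%

70%


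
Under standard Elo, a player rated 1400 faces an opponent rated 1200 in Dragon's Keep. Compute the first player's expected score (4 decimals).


Elo expected score: Ea = 1/(1 + 10^((Rb-Ra)/400))
Rb - Ra = 1200 - 1400 = -200
(Rb-Ra)/400 = -200/400 = -0.5
10^-0.5 = 0.316228
Ea = 1/(1 + 0.316228) = 1/1.316228 = 0.7597

0.7597


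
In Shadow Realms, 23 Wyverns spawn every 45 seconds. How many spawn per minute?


Spawns per minute = count * (60 / interval)
= 23 * (60 / 45)
= 23 * 1.3333
= 30.67

30.67 per minute


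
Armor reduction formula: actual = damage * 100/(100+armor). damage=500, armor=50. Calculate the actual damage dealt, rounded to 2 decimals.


actual = 500 * 100 / (100 + 50)
= 500 * 100 / 150
= 50000 / 150
= 333.33

333.33 damage


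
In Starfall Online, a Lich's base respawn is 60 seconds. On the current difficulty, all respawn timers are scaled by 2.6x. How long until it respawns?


Respawn time = base * multiplier
= 60 * 2.6
= 156.0 seconds

156.0 seconds


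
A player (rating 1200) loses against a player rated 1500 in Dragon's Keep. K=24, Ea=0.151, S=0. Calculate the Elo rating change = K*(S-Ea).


Elo update: delta = K * (S - Ea), where S = 0 (loses)
S - Ea = 0 - 0.151 = -0.151
Rating change = 24 * -0.151
= -3.62

-3.62 rating points


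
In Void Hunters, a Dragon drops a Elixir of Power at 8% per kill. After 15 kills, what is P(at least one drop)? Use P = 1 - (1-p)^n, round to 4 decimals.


P(at least one) = 1 - P(none) = 1 - (1-p)^n
p = 8/100 = 0.08
1 - p = 0.92
(1 - p)^15 = 0.92^15 = 0.286297
P(at least one) = 1 - 0.286297 = 0.7137

0.7137


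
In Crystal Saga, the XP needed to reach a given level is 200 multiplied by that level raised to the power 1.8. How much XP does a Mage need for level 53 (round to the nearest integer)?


XP = 200 * level^1.8
Substitute level = 53:
XP = 200 * 53^1.8
= 200 * 1269.6867
= 253937

253937 XP


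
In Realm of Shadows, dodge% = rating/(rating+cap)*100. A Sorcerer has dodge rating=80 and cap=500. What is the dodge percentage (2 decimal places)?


dodge% = 80 / (80 + 500) * 100
= 80 / 580 * 100
= 0.137931 * 100
= 13.79%

13.79%


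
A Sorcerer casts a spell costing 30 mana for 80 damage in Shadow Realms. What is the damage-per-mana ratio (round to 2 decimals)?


Efficiency = damage / mana
= 80 / 30
= 2.67

2.67 dmg/mana


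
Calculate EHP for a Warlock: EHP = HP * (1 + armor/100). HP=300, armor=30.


EHP = 300 * (1 + 30/100)
= 300 * (1 + 0.3)
= 300 * 1.3
= 390.0

390.0 EHP


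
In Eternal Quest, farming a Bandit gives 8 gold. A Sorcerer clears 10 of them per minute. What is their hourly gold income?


Gold per minute = 8 * 10 = 80
Gold per hour = 80 * 60 = 4800

4800 gold/hour


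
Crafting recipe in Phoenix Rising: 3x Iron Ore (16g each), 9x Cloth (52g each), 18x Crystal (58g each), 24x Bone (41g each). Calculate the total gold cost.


Cost breakdown:
  Iron Ore: 3 * 16 = 48
  Cloth: 9 * 52 = 468
  Crystal: 18 * 58 = 1044
  Bone: 24 * 41 = 984
Total = 48 + 468 + 1044 + 984 = 2544

2544 gold


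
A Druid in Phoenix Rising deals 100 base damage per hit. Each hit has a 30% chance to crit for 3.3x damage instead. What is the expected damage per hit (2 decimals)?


E[dmg] = base * (1 + crit_chance * (crit_mult - 1))
cc as decimal = 30/100 = 0.3
cm - 1 = 3.3 - 1 = 2.3
Bonus factor = 0.3 * 2.3 = 0.69
Total multiplier = 1 + 0.69 = 1.69
Expected damage = 100 * 1.69 = 169.00

169.00 damage


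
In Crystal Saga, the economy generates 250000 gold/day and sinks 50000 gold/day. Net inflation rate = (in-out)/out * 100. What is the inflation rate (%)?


Net gold = 250000 - 50000 = 200000
Inflation rate = net / sunk * 100 = 200000 / 50000 * 100
= 4.0 * 100
= 400.00%

400.00%


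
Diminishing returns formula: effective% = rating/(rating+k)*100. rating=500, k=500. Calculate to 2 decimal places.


effective% = rating / (rating + k) * 100
= 500 / (500 + 500) * 100
= 500 / 1000 * 100
= 0.5 * 100
= 50.00%

50.00%


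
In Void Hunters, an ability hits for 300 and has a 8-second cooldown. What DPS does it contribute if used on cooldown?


DPS = damage / cooldown
= 300 / 8
= 37.50

37.50 DPS


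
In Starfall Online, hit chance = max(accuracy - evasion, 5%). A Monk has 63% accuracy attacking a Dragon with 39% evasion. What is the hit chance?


accuracy - evasion = 63 - 39 = 24
Apply floor: max(24, 5) = 24
Hit chance = 24%

24%


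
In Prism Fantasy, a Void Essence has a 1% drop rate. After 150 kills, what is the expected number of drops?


Expected drops = kills * (drop_rate / 100)
= 150 * (1 / 100)
= 150 * 0.01
= 1.5

1.5 drops


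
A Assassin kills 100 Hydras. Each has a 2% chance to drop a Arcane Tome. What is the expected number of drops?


Expected drops = kills * (drop_rate / 100)
= 100 * (2 / 100)
= 100 * 0.02
= 2.0

2.0 drops


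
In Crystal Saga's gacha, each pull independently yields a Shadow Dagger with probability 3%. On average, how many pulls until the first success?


Expected pulls for a geometric distribution = 1/p = 100 / rate%
= 100 / 3
= 33.33

33.33 pulls


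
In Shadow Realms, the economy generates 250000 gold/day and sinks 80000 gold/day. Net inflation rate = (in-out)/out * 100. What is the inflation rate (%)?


Net gold = 250000 - 80000 = 170000
Inflation rate = net / sunk * 100 = 170000 / 80000 * 100
= 2.125 * 100
= 212.50%

212.50%


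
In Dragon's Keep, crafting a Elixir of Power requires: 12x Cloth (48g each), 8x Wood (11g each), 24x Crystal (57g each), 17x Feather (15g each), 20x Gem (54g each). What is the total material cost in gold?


Cost breakdown:
  Cloth: 12 * 48 = 576
  Wood: 8 * 11 = 88
  Crystal: 24 * 57 = 1368
  Feather: 17 * 15 = 255
  Gem: 20 * 54 = 1080
Total = 576 + 88 + 1368 + 255 + 1080 = 3367

3367 gold


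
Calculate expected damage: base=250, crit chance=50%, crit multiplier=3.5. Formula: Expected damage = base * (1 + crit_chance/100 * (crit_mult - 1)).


E[dmg] = base * (1 + crit_chance * (crit_mult - 1))
cc as decimal = 50/100 = 0.5
cm - 1 = 3.5 - 1 = 2.5
Bonus factor = 0.5 * 2.5 = 1.25
Total multiplier = 1 + 1.25 = 2.25
Expected damage = 250 * 2.25 = 562.50

562.50 damage


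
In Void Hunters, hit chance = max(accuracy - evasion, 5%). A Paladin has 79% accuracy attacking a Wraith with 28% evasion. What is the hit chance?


accuracy - evasion = 79 - 28 = 51
Apply floor: max(51, 5) = 51
Hit chance = 51%

51%


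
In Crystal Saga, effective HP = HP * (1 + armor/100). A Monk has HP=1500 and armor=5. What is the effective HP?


EHP = 1500 * (1 + 5/100)
= 1500 * (1 + 0.05)
= 1500 * 1.05
= 1575.0

1575.0 EHP


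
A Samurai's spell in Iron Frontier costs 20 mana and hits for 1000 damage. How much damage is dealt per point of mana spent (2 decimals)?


Efficiency = damage / mana
= 1000 / 20
= 50.00

50.00 dmg/mana


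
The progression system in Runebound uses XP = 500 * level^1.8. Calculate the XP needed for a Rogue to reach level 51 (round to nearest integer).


XP = 500 * level^1.8
Substitute level = 51:
XP = 500 * 51^1.8
= 500 * 1184.7489
= 592374

592374 XP


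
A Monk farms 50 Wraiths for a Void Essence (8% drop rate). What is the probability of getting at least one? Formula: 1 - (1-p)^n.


P(at least one) = 1 - P(none) = 1 - (1-p)^n
p = 8/100 = 0.08
1 - p = 0.92
(1 - p)^50 = 0.92^50 = 0.015466
P(at least one) = 1 - 0.015466 = 0.9845

0.9845


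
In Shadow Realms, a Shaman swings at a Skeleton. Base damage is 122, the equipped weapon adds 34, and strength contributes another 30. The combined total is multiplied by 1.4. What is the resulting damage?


Sum base + weapon + str = 122 + 34 + 30 = 186
Multiply by 1.4:
186 * 1.4 = 260.4

260.4 damage


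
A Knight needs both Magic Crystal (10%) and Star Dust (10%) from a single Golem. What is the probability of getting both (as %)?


For independent events, P(both) = P(A) * P(B)
= 10% * 10%
= 100 / 100 %
= 1.0%

1.0%


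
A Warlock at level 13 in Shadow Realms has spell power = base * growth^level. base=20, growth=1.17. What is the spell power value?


value = base * growth^level
= 20 * 1.17^13
= 20 * 7.698679
= 153.97

153.97 spell power


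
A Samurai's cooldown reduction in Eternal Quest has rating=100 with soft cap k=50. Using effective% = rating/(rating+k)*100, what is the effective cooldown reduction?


effective% = rating / (rating + k) * 100
= 100 / (100 + 50) * 100
= 100 / 150 * 100
= 0.666667 * 100
= 66.67%

66.67%


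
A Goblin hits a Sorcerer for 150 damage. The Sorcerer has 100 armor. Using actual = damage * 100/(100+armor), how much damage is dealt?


actual = 150 * 100 / (100 + 100)
= 150 * 100 / 200
= 15000 / 200
= 75.00

75.00 damage


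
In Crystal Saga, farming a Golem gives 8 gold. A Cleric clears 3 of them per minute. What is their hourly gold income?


Gold per minute = 8 * 3 = 24
Gold per hour = 24 * 60 = 1440

1440 gold/hour


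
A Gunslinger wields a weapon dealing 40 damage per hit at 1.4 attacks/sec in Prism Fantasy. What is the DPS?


DPS = damage * attack_speed
= 40 * 1.4
= 56.0

56.0 DPS


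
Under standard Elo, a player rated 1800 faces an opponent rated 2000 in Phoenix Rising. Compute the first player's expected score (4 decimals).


Elo expected score: Ea = 1/(1 + 10^((Rb-Ra)/400))
Rb - Ra = 2000 - 1800 = 200
(Rb-Ra)/400 = 200/400 = 0.5
10^0.5 = 3.162278
Ea = 1/(1 + 3.162278) = 1/4.162278 = 0.2403

0.2403


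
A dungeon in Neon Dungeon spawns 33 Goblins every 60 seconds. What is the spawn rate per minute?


Spawns per minute = count * (60 / interval)
= 33 * (60 / 60)
= 33 * 1.0
= 33.0

33.0 per minute


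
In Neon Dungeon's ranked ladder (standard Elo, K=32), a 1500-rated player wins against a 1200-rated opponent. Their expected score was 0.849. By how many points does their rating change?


Elo update: delta = K * (S - Ea), where S = 1 (wins)
S - Ea = 1 - 0.849 = 0.151
Rating change = 32 * 0.151
= 4.83

4.83 rating points


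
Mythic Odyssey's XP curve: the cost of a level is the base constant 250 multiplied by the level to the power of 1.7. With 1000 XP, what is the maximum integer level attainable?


XP = 250 * level^1.7, so level = (XP / 250)^(1/1.7)
= (1000 / 250)^(1/1.7)
= 4.0^0.5882
= 2.2602
Floor: level = 2

level 2
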